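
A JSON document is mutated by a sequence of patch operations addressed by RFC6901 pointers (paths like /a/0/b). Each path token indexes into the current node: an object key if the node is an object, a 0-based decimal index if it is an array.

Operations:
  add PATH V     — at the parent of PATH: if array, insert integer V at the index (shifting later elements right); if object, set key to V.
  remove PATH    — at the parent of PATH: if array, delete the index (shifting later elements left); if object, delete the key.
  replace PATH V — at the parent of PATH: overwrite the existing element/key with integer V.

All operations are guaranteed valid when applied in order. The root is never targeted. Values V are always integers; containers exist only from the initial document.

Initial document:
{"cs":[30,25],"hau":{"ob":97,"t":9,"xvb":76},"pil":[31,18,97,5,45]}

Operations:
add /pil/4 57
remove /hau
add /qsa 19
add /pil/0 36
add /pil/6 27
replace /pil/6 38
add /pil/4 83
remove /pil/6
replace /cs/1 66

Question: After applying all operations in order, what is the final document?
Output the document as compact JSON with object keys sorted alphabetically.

Answer: {"cs":[30,66],"pil":[36,31,18,97,83,5,38,45],"qsa":19}

Derivation:
After op 1 (add /pil/4 57): {"cs":[30,25],"hau":{"ob":97,"t":9,"xvb":76},"pil":[31,18,97,5,57,45]}
After op 2 (remove /hau): {"cs":[30,25],"pil":[31,18,97,5,57,45]}
After op 3 (add /qsa 19): {"cs":[30,25],"pil":[31,18,97,5,57,45],"qsa":19}
After op 4 (add /pil/0 36): {"cs":[30,25],"pil":[36,31,18,97,5,57,45],"qsa":19}
After op 5 (add /pil/6 27): {"cs":[30,25],"pil":[36,31,18,97,5,57,27,45],"qsa":19}
After op 6 (replace /pil/6 38): {"cs":[30,25],"pil":[36,31,18,97,5,57,38,45],"qsa":19}
After op 7 (add /pil/4 83): {"cs":[30,25],"pil":[36,31,18,97,83,5,57,38,45],"qsa":19}
After op 8 (remove /pil/6): {"cs":[30,25],"pil":[36,31,18,97,83,5,38,45],"qsa":19}
After op 9 (replace /cs/1 66): {"cs":[30,66],"pil":[36,31,18,97,83,5,38,45],"qsa":19}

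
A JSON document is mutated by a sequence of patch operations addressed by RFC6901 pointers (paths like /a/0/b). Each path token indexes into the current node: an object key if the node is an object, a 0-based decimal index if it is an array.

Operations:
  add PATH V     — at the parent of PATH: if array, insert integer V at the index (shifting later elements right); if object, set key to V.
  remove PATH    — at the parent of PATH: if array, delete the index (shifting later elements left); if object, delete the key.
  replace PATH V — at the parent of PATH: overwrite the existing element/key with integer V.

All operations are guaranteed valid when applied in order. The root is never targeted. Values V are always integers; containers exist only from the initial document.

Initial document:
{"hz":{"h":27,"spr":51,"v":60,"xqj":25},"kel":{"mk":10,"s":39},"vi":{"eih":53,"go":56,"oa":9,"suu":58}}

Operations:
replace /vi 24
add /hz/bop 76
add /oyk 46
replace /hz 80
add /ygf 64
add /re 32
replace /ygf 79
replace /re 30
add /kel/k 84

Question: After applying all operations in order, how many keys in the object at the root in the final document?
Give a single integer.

After op 1 (replace /vi 24): {"hz":{"h":27,"spr":51,"v":60,"xqj":25},"kel":{"mk":10,"s":39},"vi":24}
After op 2 (add /hz/bop 76): {"hz":{"bop":76,"h":27,"spr":51,"v":60,"xqj":25},"kel":{"mk":10,"s":39},"vi":24}
After op 3 (add /oyk 46): {"hz":{"bop":76,"h":27,"spr":51,"v":60,"xqj":25},"kel":{"mk":10,"s":39},"oyk":46,"vi":24}
After op 4 (replace /hz 80): {"hz":80,"kel":{"mk":10,"s":39},"oyk":46,"vi":24}
After op 5 (add /ygf 64): {"hz":80,"kel":{"mk":10,"s":39},"oyk":46,"vi":24,"ygf":64}
After op 6 (add /re 32): {"hz":80,"kel":{"mk":10,"s":39},"oyk":46,"re":32,"vi":24,"ygf":64}
After op 7 (replace /ygf 79): {"hz":80,"kel":{"mk":10,"s":39},"oyk":46,"re":32,"vi":24,"ygf":79}
After op 8 (replace /re 30): {"hz":80,"kel":{"mk":10,"s":39},"oyk":46,"re":30,"vi":24,"ygf":79}
After op 9 (add /kel/k 84): {"hz":80,"kel":{"k":84,"mk":10,"s":39},"oyk":46,"re":30,"vi":24,"ygf":79}
Size at the root: 6

Answer: 6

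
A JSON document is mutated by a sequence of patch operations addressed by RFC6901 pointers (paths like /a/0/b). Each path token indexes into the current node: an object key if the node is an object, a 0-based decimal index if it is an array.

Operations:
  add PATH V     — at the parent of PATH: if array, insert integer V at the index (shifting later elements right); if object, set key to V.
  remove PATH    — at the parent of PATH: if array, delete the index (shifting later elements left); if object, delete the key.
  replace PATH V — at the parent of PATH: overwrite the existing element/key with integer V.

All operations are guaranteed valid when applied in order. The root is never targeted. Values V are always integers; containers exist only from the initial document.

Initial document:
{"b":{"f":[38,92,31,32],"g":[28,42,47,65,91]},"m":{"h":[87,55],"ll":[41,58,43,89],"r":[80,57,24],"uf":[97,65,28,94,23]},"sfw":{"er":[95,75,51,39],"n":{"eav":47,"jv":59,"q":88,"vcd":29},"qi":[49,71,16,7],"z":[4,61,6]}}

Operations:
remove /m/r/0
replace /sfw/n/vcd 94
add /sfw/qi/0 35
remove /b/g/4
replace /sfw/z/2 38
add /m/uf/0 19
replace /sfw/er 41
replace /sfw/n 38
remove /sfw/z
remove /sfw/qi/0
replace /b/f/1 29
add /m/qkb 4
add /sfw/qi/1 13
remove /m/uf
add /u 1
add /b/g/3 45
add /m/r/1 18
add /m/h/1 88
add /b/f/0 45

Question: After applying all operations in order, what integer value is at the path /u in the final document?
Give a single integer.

After op 1 (remove /m/r/0): {"b":{"f":[38,92,31,32],"g":[28,42,47,65,91]},"m":{"h":[87,55],"ll":[41,58,43,89],"r":[57,24],"uf":[97,65,28,94,23]},"sfw":{"er":[95,75,51,39],"n":{"eav":47,"jv":59,"q":88,"vcd":29},"qi":[49,71,16,7],"z":[4,61,6]}}
After op 2 (replace /sfw/n/vcd 94): {"b":{"f":[38,92,31,32],"g":[28,42,47,65,91]},"m":{"h":[87,55],"ll":[41,58,43,89],"r":[57,24],"uf":[97,65,28,94,23]},"sfw":{"er":[95,75,51,39],"n":{"eav":47,"jv":59,"q":88,"vcd":94},"qi":[49,71,16,7],"z":[4,61,6]}}
After op 3 (add /sfw/qi/0 35): {"b":{"f":[38,92,31,32],"g":[28,42,47,65,91]},"m":{"h":[87,55],"ll":[41,58,43,89],"r":[57,24],"uf":[97,65,28,94,23]},"sfw":{"er":[95,75,51,39],"n":{"eav":47,"jv":59,"q":88,"vcd":94},"qi":[35,49,71,16,7],"z":[4,61,6]}}
After op 4 (remove /b/g/4): {"b":{"f":[38,92,31,32],"g":[28,42,47,65]},"m":{"h":[87,55],"ll":[41,58,43,89],"r":[57,24],"uf":[97,65,28,94,23]},"sfw":{"er":[95,75,51,39],"n":{"eav":47,"jv":59,"q":88,"vcd":94},"qi":[35,49,71,16,7],"z":[4,61,6]}}
After op 5 (replace /sfw/z/2 38): {"b":{"f":[38,92,31,32],"g":[28,42,47,65]},"m":{"h":[87,55],"ll":[41,58,43,89],"r":[57,24],"uf":[97,65,28,94,23]},"sfw":{"er":[95,75,51,39],"n":{"eav":47,"jv":59,"q":88,"vcd":94},"qi":[35,49,71,16,7],"z":[4,61,38]}}
After op 6 (add /m/uf/0 19): {"b":{"f":[38,92,31,32],"g":[28,42,47,65]},"m":{"h":[87,55],"ll":[41,58,43,89],"r":[57,24],"uf":[19,97,65,28,94,23]},"sfw":{"er":[95,75,51,39],"n":{"eav":47,"jv":59,"q":88,"vcd":94},"qi":[35,49,71,16,7],"z":[4,61,38]}}
After op 7 (replace /sfw/er 41): {"b":{"f":[38,92,31,32],"g":[28,42,47,65]},"m":{"h":[87,55],"ll":[41,58,43,89],"r":[57,24],"uf":[19,97,65,28,94,23]},"sfw":{"er":41,"n":{"eav":47,"jv":59,"q":88,"vcd":94},"qi":[35,49,71,16,7],"z":[4,61,38]}}
After op 8 (replace /sfw/n 38): {"b":{"f":[38,92,31,32],"g":[28,42,47,65]},"m":{"h":[87,55],"ll":[41,58,43,89],"r":[57,24],"uf":[19,97,65,28,94,23]},"sfw":{"er":41,"n":38,"qi":[35,49,71,16,7],"z":[4,61,38]}}
After op 9 (remove /sfw/z): {"b":{"f":[38,92,31,32],"g":[28,42,47,65]},"m":{"h":[87,55],"ll":[41,58,43,89],"r":[57,24],"uf":[19,97,65,28,94,23]},"sfw":{"er":41,"n":38,"qi":[35,49,71,16,7]}}
After op 10 (remove /sfw/qi/0): {"b":{"f":[38,92,31,32],"g":[28,42,47,65]},"m":{"h":[87,55],"ll":[41,58,43,89],"r":[57,24],"uf":[19,97,65,28,94,23]},"sfw":{"er":41,"n":38,"qi":[49,71,16,7]}}
After op 11 (replace /b/f/1 29): {"b":{"f":[38,29,31,32],"g":[28,42,47,65]},"m":{"h":[87,55],"ll":[41,58,43,89],"r":[57,24],"uf":[19,97,65,28,94,23]},"sfw":{"er":41,"n":38,"qi":[49,71,16,7]}}
After op 12 (add /m/qkb 4): {"b":{"f":[38,29,31,32],"g":[28,42,47,65]},"m":{"h":[87,55],"ll":[41,58,43,89],"qkb":4,"r":[57,24],"uf":[19,97,65,28,94,23]},"sfw":{"er":41,"n":38,"qi":[49,71,16,7]}}
After op 13 (add /sfw/qi/1 13): {"b":{"f":[38,29,31,32],"g":[28,42,47,65]},"m":{"h":[87,55],"ll":[41,58,43,89],"qkb":4,"r":[57,24],"uf":[19,97,65,28,94,23]},"sfw":{"er":41,"n":38,"qi":[49,13,71,16,7]}}
After op 14 (remove /m/uf): {"b":{"f":[38,29,31,32],"g":[28,42,47,65]},"m":{"h":[87,55],"ll":[41,58,43,89],"qkb":4,"r":[57,24]},"sfw":{"er":41,"n":38,"qi":[49,13,71,16,7]}}
After op 15 (add /u 1): {"b":{"f":[38,29,31,32],"g":[28,42,47,65]},"m":{"h":[87,55],"ll":[41,58,43,89],"qkb":4,"r":[57,24]},"sfw":{"er":41,"n":38,"qi":[49,13,71,16,7]},"u":1}
After op 16 (add /b/g/3 45): {"b":{"f":[38,29,31,32],"g":[28,42,47,45,65]},"m":{"h":[87,55],"ll":[41,58,43,89],"qkb":4,"r":[57,24]},"sfw":{"er":41,"n":38,"qi":[49,13,71,16,7]},"u":1}
After op 17 (add /m/r/1 18): {"b":{"f":[38,29,31,32],"g":[28,42,47,45,65]},"m":{"h":[87,55],"ll":[41,58,43,89],"qkb":4,"r":[57,18,24]},"sfw":{"er":41,"n":38,"qi":[49,13,71,16,7]},"u":1}
After op 18 (add /m/h/1 88): {"b":{"f":[38,29,31,32],"g":[28,42,47,45,65]},"m":{"h":[87,88,55],"ll":[41,58,43,89],"qkb":4,"r":[57,18,24]},"sfw":{"er":41,"n":38,"qi":[49,13,71,16,7]},"u":1}
After op 19 (add /b/f/0 45): {"b":{"f":[45,38,29,31,32],"g":[28,42,47,45,65]},"m":{"h":[87,88,55],"ll":[41,58,43,89],"qkb":4,"r":[57,18,24]},"sfw":{"er":41,"n":38,"qi":[49,13,71,16,7]},"u":1}
Value at /u: 1

Answer: 1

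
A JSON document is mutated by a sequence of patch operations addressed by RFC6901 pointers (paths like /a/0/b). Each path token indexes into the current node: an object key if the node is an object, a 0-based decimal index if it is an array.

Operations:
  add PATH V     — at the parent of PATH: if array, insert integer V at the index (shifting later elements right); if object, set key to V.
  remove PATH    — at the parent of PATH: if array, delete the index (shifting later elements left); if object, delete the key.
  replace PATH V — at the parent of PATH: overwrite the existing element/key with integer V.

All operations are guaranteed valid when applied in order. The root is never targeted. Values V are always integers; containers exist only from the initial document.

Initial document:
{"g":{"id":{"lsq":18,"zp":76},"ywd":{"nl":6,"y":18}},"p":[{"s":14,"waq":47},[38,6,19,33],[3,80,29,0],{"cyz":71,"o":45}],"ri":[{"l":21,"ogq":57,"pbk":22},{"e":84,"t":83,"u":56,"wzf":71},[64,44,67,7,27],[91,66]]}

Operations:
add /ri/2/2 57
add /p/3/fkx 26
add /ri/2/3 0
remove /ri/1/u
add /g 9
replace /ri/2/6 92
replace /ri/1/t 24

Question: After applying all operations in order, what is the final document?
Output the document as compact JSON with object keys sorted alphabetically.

After op 1 (add /ri/2/2 57): {"g":{"id":{"lsq":18,"zp":76},"ywd":{"nl":6,"y":18}},"p":[{"s":14,"waq":47},[38,6,19,33],[3,80,29,0],{"cyz":71,"o":45}],"ri":[{"l":21,"ogq":57,"pbk":22},{"e":84,"t":83,"u":56,"wzf":71},[64,44,57,67,7,27],[91,66]]}
After op 2 (add /p/3/fkx 26): {"g":{"id":{"lsq":18,"zp":76},"ywd":{"nl":6,"y":18}},"p":[{"s":14,"waq":47},[38,6,19,33],[3,80,29,0],{"cyz":71,"fkx":26,"o":45}],"ri":[{"l":21,"ogq":57,"pbk":22},{"e":84,"t":83,"u":56,"wzf":71},[64,44,57,67,7,27],[91,66]]}
After op 3 (add /ri/2/3 0): {"g":{"id":{"lsq":18,"zp":76},"ywd":{"nl":6,"y":18}},"p":[{"s":14,"waq":47},[38,6,19,33],[3,80,29,0],{"cyz":71,"fkx":26,"o":45}],"ri":[{"l":21,"ogq":57,"pbk":22},{"e":84,"t":83,"u":56,"wzf":71},[64,44,57,0,67,7,27],[91,66]]}
After op 4 (remove /ri/1/u): {"g":{"id":{"lsq":18,"zp":76},"ywd":{"nl":6,"y":18}},"p":[{"s":14,"waq":47},[38,6,19,33],[3,80,29,0],{"cyz":71,"fkx":26,"o":45}],"ri":[{"l":21,"ogq":57,"pbk":22},{"e":84,"t":83,"wzf":71},[64,44,57,0,67,7,27],[91,66]]}
After op 5 (add /g 9): {"g":9,"p":[{"s":14,"waq":47},[38,6,19,33],[3,80,29,0],{"cyz":71,"fkx":26,"o":45}],"ri":[{"l":21,"ogq":57,"pbk":22},{"e":84,"t":83,"wzf":71},[64,44,57,0,67,7,27],[91,66]]}
After op 6 (replace /ri/2/6 92): {"g":9,"p":[{"s":14,"waq":47},[38,6,19,33],[3,80,29,0],{"cyz":71,"fkx":26,"o":45}],"ri":[{"l":21,"ogq":57,"pbk":22},{"e":84,"t":83,"wzf":71},[64,44,57,0,67,7,92],[91,66]]}
After op 7 (replace /ri/1/t 24): {"g":9,"p":[{"s":14,"waq":47},[38,6,19,33],[3,80,29,0],{"cyz":71,"fkx":26,"o":45}],"ri":[{"l":21,"ogq":57,"pbk":22},{"e":84,"t":24,"wzf":71},[64,44,57,0,67,7,92],[91,66]]}

Answer: {"g":9,"p":[{"s":14,"waq":47},[38,6,19,33],[3,80,29,0],{"cyz":71,"fkx":26,"o":45}],"ri":[{"l":21,"ogq":57,"pbk":22},{"e":84,"t":24,"wzf":71},[64,44,57,0,67,7,92],[91,66]]}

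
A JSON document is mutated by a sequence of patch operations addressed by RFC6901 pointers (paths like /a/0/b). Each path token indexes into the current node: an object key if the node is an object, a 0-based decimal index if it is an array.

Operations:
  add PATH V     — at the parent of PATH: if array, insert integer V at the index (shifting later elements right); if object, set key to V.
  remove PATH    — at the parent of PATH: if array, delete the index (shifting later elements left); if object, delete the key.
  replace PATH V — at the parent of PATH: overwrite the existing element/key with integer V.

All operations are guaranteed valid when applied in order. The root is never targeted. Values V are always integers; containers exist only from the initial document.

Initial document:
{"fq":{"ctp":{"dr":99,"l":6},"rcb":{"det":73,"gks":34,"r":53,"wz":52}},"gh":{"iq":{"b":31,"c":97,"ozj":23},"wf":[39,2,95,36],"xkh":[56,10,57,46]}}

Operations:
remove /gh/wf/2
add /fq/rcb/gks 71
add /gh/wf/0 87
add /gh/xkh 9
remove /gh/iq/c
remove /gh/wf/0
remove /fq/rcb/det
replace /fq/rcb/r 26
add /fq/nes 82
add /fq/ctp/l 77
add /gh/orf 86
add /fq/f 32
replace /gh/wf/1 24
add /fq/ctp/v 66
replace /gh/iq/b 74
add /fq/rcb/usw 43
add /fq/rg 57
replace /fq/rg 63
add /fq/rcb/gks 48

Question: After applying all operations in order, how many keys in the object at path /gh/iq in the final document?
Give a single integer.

Answer: 2

Derivation:
After op 1 (remove /gh/wf/2): {"fq":{"ctp":{"dr":99,"l":6},"rcb":{"det":73,"gks":34,"r":53,"wz":52}},"gh":{"iq":{"b":31,"c":97,"ozj":23},"wf":[39,2,36],"xkh":[56,10,57,46]}}
After op 2 (add /fq/rcb/gks 71): {"fq":{"ctp":{"dr":99,"l":6},"rcb":{"det":73,"gks":71,"r":53,"wz":52}},"gh":{"iq":{"b":31,"c":97,"ozj":23},"wf":[39,2,36],"xkh":[56,10,57,46]}}
After op 3 (add /gh/wf/0 87): {"fq":{"ctp":{"dr":99,"l":6},"rcb":{"det":73,"gks":71,"r":53,"wz":52}},"gh":{"iq":{"b":31,"c":97,"ozj":23},"wf":[87,39,2,36],"xkh":[56,10,57,46]}}
After op 4 (add /gh/xkh 9): {"fq":{"ctp":{"dr":99,"l":6},"rcb":{"det":73,"gks":71,"r":53,"wz":52}},"gh":{"iq":{"b":31,"c":97,"ozj":23},"wf":[87,39,2,36],"xkh":9}}
After op 5 (remove /gh/iq/c): {"fq":{"ctp":{"dr":99,"l":6},"rcb":{"det":73,"gks":71,"r":53,"wz":52}},"gh":{"iq":{"b":31,"ozj":23},"wf":[87,39,2,36],"xkh":9}}
After op 6 (remove /gh/wf/0): {"fq":{"ctp":{"dr":99,"l":6},"rcb":{"det":73,"gks":71,"r":53,"wz":52}},"gh":{"iq":{"b":31,"ozj":23},"wf":[39,2,36],"xkh":9}}
After op 7 (remove /fq/rcb/det): {"fq":{"ctp":{"dr":99,"l":6},"rcb":{"gks":71,"r":53,"wz":52}},"gh":{"iq":{"b":31,"ozj":23},"wf":[39,2,36],"xkh":9}}
After op 8 (replace /fq/rcb/r 26): {"fq":{"ctp":{"dr":99,"l":6},"rcb":{"gks":71,"r":26,"wz":52}},"gh":{"iq":{"b":31,"ozj":23},"wf":[39,2,36],"xkh":9}}
After op 9 (add /fq/nes 82): {"fq":{"ctp":{"dr":99,"l":6},"nes":82,"rcb":{"gks":71,"r":26,"wz":52}},"gh":{"iq":{"b":31,"ozj":23},"wf":[39,2,36],"xkh":9}}
After op 10 (add /fq/ctp/l 77): {"fq":{"ctp":{"dr":99,"l":77},"nes":82,"rcb":{"gks":71,"r":26,"wz":52}},"gh":{"iq":{"b":31,"ozj":23},"wf":[39,2,36],"xkh":9}}
After op 11 (add /gh/orf 86): {"fq":{"ctp":{"dr":99,"l":77},"nes":82,"rcb":{"gks":71,"r":26,"wz":52}},"gh":{"iq":{"b":31,"ozj":23},"orf":86,"wf":[39,2,36],"xkh":9}}
After op 12 (add /fq/f 32): {"fq":{"ctp":{"dr":99,"l":77},"f":32,"nes":82,"rcb":{"gks":71,"r":26,"wz":52}},"gh":{"iq":{"b":31,"ozj":23},"orf":86,"wf":[39,2,36],"xkh":9}}
After op 13 (replace /gh/wf/1 24): {"fq":{"ctp":{"dr":99,"l":77},"f":32,"nes":82,"rcb":{"gks":71,"r":26,"wz":52}},"gh":{"iq":{"b":31,"ozj":23},"orf":86,"wf":[39,24,36],"xkh":9}}
After op 14 (add /fq/ctp/v 66): {"fq":{"ctp":{"dr":99,"l":77,"v":66},"f":32,"nes":82,"rcb":{"gks":71,"r":26,"wz":52}},"gh":{"iq":{"b":31,"ozj":23},"orf":86,"wf":[39,24,36],"xkh":9}}
After op 15 (replace /gh/iq/b 74): {"fq":{"ctp":{"dr":99,"l":77,"v":66},"f":32,"nes":82,"rcb":{"gks":71,"r":26,"wz":52}},"gh":{"iq":{"b":74,"ozj":23},"orf":86,"wf":[39,24,36],"xkh":9}}
After op 16 (add /fq/rcb/usw 43): {"fq":{"ctp":{"dr":99,"l":77,"v":66},"f":32,"nes":82,"rcb":{"gks":71,"r":26,"usw":43,"wz":52}},"gh":{"iq":{"b":74,"ozj":23},"orf":86,"wf":[39,24,36],"xkh":9}}
After op 17 (add /fq/rg 57): {"fq":{"ctp":{"dr":99,"l":77,"v":66},"f":32,"nes":82,"rcb":{"gks":71,"r":26,"usw":43,"wz":52},"rg":57},"gh":{"iq":{"b":74,"ozj":23},"orf":86,"wf":[39,24,36],"xkh":9}}
After op 18 (replace /fq/rg 63): {"fq":{"ctp":{"dr":99,"l":77,"v":66},"f":32,"nes":82,"rcb":{"gks":71,"r":26,"usw":43,"wz":52},"rg":63},"gh":{"iq":{"b":74,"ozj":23},"orf":86,"wf":[39,24,36],"xkh":9}}
After op 19 (add /fq/rcb/gks 48): {"fq":{"ctp":{"dr":99,"l":77,"v":66},"f":32,"nes":82,"rcb":{"gks":48,"r":26,"usw":43,"wz":52},"rg":63},"gh":{"iq":{"b":74,"ozj":23},"orf":86,"wf":[39,24,36],"xkh":9}}
Size at path /gh/iq: 2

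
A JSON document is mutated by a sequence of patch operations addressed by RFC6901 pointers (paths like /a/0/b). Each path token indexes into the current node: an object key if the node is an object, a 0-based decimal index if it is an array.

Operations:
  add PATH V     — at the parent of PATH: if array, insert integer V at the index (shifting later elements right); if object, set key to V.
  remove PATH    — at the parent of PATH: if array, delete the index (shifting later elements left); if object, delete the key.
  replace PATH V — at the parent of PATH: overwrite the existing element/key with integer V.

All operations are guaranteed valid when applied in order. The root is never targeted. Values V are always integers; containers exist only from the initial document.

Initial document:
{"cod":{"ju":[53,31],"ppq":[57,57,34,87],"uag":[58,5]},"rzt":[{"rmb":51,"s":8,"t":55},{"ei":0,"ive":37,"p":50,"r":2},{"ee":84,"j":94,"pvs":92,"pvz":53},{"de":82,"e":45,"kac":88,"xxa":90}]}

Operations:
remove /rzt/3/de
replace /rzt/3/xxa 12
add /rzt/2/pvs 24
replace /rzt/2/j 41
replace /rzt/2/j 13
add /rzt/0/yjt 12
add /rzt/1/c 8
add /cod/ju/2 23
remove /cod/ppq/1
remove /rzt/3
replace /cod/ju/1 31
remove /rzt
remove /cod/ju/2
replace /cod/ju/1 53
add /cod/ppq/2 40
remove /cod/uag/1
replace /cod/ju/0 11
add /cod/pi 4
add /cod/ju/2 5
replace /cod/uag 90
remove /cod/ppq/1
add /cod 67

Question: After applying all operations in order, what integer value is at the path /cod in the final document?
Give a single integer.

After op 1 (remove /rzt/3/de): {"cod":{"ju":[53,31],"ppq":[57,57,34,87],"uag":[58,5]},"rzt":[{"rmb":51,"s":8,"t":55},{"ei":0,"ive":37,"p":50,"r":2},{"ee":84,"j":94,"pvs":92,"pvz":53},{"e":45,"kac":88,"xxa":90}]}
After op 2 (replace /rzt/3/xxa 12): {"cod":{"ju":[53,31],"ppq":[57,57,34,87],"uag":[58,5]},"rzt":[{"rmb":51,"s":8,"t":55},{"ei":0,"ive":37,"p":50,"r":2},{"ee":84,"j":94,"pvs":92,"pvz":53},{"e":45,"kac":88,"xxa":12}]}
After op 3 (add /rzt/2/pvs 24): {"cod":{"ju":[53,31],"ppq":[57,57,34,87],"uag":[58,5]},"rzt":[{"rmb":51,"s":8,"t":55},{"ei":0,"ive":37,"p":50,"r":2},{"ee":84,"j":94,"pvs":24,"pvz":53},{"e":45,"kac":88,"xxa":12}]}
After op 4 (replace /rzt/2/j 41): {"cod":{"ju":[53,31],"ppq":[57,57,34,87],"uag":[58,5]},"rzt":[{"rmb":51,"s":8,"t":55},{"ei":0,"ive":37,"p":50,"r":2},{"ee":84,"j":41,"pvs":24,"pvz":53},{"e":45,"kac":88,"xxa":12}]}
After op 5 (replace /rzt/2/j 13): {"cod":{"ju":[53,31],"ppq":[57,57,34,87],"uag":[58,5]},"rzt":[{"rmb":51,"s":8,"t":55},{"ei":0,"ive":37,"p":50,"r":2},{"ee":84,"j":13,"pvs":24,"pvz":53},{"e":45,"kac":88,"xxa":12}]}
After op 6 (add /rzt/0/yjt 12): {"cod":{"ju":[53,31],"ppq":[57,57,34,87],"uag":[58,5]},"rzt":[{"rmb":51,"s":8,"t":55,"yjt":12},{"ei":0,"ive":37,"p":50,"r":2},{"ee":84,"j":13,"pvs":24,"pvz":53},{"e":45,"kac":88,"xxa":12}]}
After op 7 (add /rzt/1/c 8): {"cod":{"ju":[53,31],"ppq":[57,57,34,87],"uag":[58,5]},"rzt":[{"rmb":51,"s":8,"t":55,"yjt":12},{"c":8,"ei":0,"ive":37,"p":50,"r":2},{"ee":84,"j":13,"pvs":24,"pvz":53},{"e":45,"kac":88,"xxa":12}]}
After op 8 (add /cod/ju/2 23): {"cod":{"ju":[53,31,23],"ppq":[57,57,34,87],"uag":[58,5]},"rzt":[{"rmb":51,"s":8,"t":55,"yjt":12},{"c":8,"ei":0,"ive":37,"p":50,"r":2},{"ee":84,"j":13,"pvs":24,"pvz":53},{"e":45,"kac":88,"xxa":12}]}
After op 9 (remove /cod/ppq/1): {"cod":{"ju":[53,31,23],"ppq":[57,34,87],"uag":[58,5]},"rzt":[{"rmb":51,"s":8,"t":55,"yjt":12},{"c":8,"ei":0,"ive":37,"p":50,"r":2},{"ee":84,"j":13,"pvs":24,"pvz":53},{"e":45,"kac":88,"xxa":12}]}
After op 10 (remove /rzt/3): {"cod":{"ju":[53,31,23],"ppq":[57,34,87],"uag":[58,5]},"rzt":[{"rmb":51,"s":8,"t":55,"yjt":12},{"c":8,"ei":0,"ive":37,"p":50,"r":2},{"ee":84,"j":13,"pvs":24,"pvz":53}]}
After op 11 (replace /cod/ju/1 31): {"cod":{"ju":[53,31,23],"ppq":[57,34,87],"uag":[58,5]},"rzt":[{"rmb":51,"s":8,"t":55,"yjt":12},{"c":8,"ei":0,"ive":37,"p":50,"r":2},{"ee":84,"j":13,"pvs":24,"pvz":53}]}
After op 12 (remove /rzt): {"cod":{"ju":[53,31,23],"ppq":[57,34,87],"uag":[58,5]}}
After op 13 (remove /cod/ju/2): {"cod":{"ju":[53,31],"ppq":[57,34,87],"uag":[58,5]}}
After op 14 (replace /cod/ju/1 53): {"cod":{"ju":[53,53],"ppq":[57,34,87],"uag":[58,5]}}
After op 15 (add /cod/ppq/2 40): {"cod":{"ju":[53,53],"ppq":[57,34,40,87],"uag":[58,5]}}
After op 16 (remove /cod/uag/1): {"cod":{"ju":[53,53],"ppq":[57,34,40,87],"uag":[58]}}
After op 17 (replace /cod/ju/0 11): {"cod":{"ju":[11,53],"ppq":[57,34,40,87],"uag":[58]}}
After op 18 (add /cod/pi 4): {"cod":{"ju":[11,53],"pi":4,"ppq":[57,34,40,87],"uag":[58]}}
After op 19 (add /cod/ju/2 5): {"cod":{"ju":[11,53,5],"pi":4,"ppq":[57,34,40,87],"uag":[58]}}
After op 20 (replace /cod/uag 90): {"cod":{"ju":[11,53,5],"pi":4,"ppq":[57,34,40,87],"uag":90}}
After op 21 (remove /cod/ppq/1): {"cod":{"ju":[11,53,5],"pi":4,"ppq":[57,40,87],"uag":90}}
After op 22 (add /cod 67): {"cod":67}
Value at /cod: 67

Answer: 67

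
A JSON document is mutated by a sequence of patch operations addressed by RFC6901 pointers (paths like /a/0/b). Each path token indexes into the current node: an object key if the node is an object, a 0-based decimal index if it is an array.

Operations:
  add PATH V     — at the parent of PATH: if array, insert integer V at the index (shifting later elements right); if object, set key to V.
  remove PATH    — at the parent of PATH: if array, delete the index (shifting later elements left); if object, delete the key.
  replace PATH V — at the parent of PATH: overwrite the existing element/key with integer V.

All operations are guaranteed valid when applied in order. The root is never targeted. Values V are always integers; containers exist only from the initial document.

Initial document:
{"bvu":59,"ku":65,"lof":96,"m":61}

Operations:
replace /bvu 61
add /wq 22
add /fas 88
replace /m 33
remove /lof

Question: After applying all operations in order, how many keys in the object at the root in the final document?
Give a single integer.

Answer: 5

Derivation:
After op 1 (replace /bvu 61): {"bvu":61,"ku":65,"lof":96,"m":61}
After op 2 (add /wq 22): {"bvu":61,"ku":65,"lof":96,"m":61,"wq":22}
After op 3 (add /fas 88): {"bvu":61,"fas":88,"ku":65,"lof":96,"m":61,"wq":22}
After op 4 (replace /m 33): {"bvu":61,"fas":88,"ku":65,"lof":96,"m":33,"wq":22}
After op 5 (remove /lof): {"bvu":61,"fas":88,"ku":65,"m":33,"wq":22}
Size at the root: 5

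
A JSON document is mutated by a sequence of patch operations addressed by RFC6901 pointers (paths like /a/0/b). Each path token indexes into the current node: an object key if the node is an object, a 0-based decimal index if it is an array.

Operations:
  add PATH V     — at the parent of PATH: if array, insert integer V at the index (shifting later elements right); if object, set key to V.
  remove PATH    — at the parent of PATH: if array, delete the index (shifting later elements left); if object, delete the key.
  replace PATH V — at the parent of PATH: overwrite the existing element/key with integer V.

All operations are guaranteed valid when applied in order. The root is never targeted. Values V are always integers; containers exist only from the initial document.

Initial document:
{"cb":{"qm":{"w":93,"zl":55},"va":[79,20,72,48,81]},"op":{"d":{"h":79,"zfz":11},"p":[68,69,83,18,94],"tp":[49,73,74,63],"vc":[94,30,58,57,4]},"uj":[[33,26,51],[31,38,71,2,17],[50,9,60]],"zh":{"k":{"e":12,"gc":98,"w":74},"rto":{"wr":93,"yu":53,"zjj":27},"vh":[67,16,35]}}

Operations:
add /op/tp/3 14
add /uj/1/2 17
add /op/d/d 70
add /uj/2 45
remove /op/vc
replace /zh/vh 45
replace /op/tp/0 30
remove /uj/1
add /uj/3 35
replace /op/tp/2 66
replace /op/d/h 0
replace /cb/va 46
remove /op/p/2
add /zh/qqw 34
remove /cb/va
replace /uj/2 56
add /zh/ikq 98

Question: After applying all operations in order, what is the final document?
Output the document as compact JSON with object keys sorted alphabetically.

Answer: {"cb":{"qm":{"w":93,"zl":55}},"op":{"d":{"d":70,"h":0,"zfz":11},"p":[68,69,18,94],"tp":[30,73,66,14,63]},"uj":[[33,26,51],45,56,35],"zh":{"ikq":98,"k":{"e":12,"gc":98,"w":74},"qqw":34,"rto":{"wr":93,"yu":53,"zjj":27},"vh":45}}

Derivation:
After op 1 (add /op/tp/3 14): {"cb":{"qm":{"w":93,"zl":55},"va":[79,20,72,48,81]},"op":{"d":{"h":79,"zfz":11},"p":[68,69,83,18,94],"tp":[49,73,74,14,63],"vc":[94,30,58,57,4]},"uj":[[33,26,51],[31,38,71,2,17],[50,9,60]],"zh":{"k":{"e":12,"gc":98,"w":74},"rto":{"wr":93,"yu":53,"zjj":27},"vh":[67,16,35]}}
After op 2 (add /uj/1/2 17): {"cb":{"qm":{"w":93,"zl":55},"va":[79,20,72,48,81]},"op":{"d":{"h":79,"zfz":11},"p":[68,69,83,18,94],"tp":[49,73,74,14,63],"vc":[94,30,58,57,4]},"uj":[[33,26,51],[31,38,17,71,2,17],[50,9,60]],"zh":{"k":{"e":12,"gc":98,"w":74},"rto":{"wr":93,"yu":53,"zjj":27},"vh":[67,16,35]}}
After op 3 (add /op/d/d 70): {"cb":{"qm":{"w":93,"zl":55},"va":[79,20,72,48,81]},"op":{"d":{"d":70,"h":79,"zfz":11},"p":[68,69,83,18,94],"tp":[49,73,74,14,63],"vc":[94,30,58,57,4]},"uj":[[33,26,51],[31,38,17,71,2,17],[50,9,60]],"zh":{"k":{"e":12,"gc":98,"w":74},"rto":{"wr":93,"yu":53,"zjj":27},"vh":[67,16,35]}}
After op 4 (add /uj/2 45): {"cb":{"qm":{"w":93,"zl":55},"va":[79,20,72,48,81]},"op":{"d":{"d":70,"h":79,"zfz":11},"p":[68,69,83,18,94],"tp":[49,73,74,14,63],"vc":[94,30,58,57,4]},"uj":[[33,26,51],[31,38,17,71,2,17],45,[50,9,60]],"zh":{"k":{"e":12,"gc":98,"w":74},"rto":{"wr":93,"yu":53,"zjj":27},"vh":[67,16,35]}}
After op 5 (remove /op/vc): {"cb":{"qm":{"w":93,"zl":55},"va":[79,20,72,48,81]},"op":{"d":{"d":70,"h":79,"zfz":11},"p":[68,69,83,18,94],"tp":[49,73,74,14,63]},"uj":[[33,26,51],[31,38,17,71,2,17],45,[50,9,60]],"zh":{"k":{"e":12,"gc":98,"w":74},"rto":{"wr":93,"yu":53,"zjj":27},"vh":[67,16,35]}}
After op 6 (replace /zh/vh 45): {"cb":{"qm":{"w":93,"zl":55},"va":[79,20,72,48,81]},"op":{"d":{"d":70,"h":79,"zfz":11},"p":[68,69,83,18,94],"tp":[49,73,74,14,63]},"uj":[[33,26,51],[31,38,17,71,2,17],45,[50,9,60]],"zh":{"k":{"e":12,"gc":98,"w":74},"rto":{"wr":93,"yu":53,"zjj":27},"vh":45}}
After op 7 (replace /op/tp/0 30): {"cb":{"qm":{"w":93,"zl":55},"va":[79,20,72,48,81]},"op":{"d":{"d":70,"h":79,"zfz":11},"p":[68,69,83,18,94],"tp":[30,73,74,14,63]},"uj":[[33,26,51],[31,38,17,71,2,17],45,[50,9,60]],"zh":{"k":{"e":12,"gc":98,"w":74},"rto":{"wr":93,"yu":53,"zjj":27},"vh":45}}
After op 8 (remove /uj/1): {"cb":{"qm":{"w":93,"zl":55},"va":[79,20,72,48,81]},"op":{"d":{"d":70,"h":79,"zfz":11},"p":[68,69,83,18,94],"tp":[30,73,74,14,63]},"uj":[[33,26,51],45,[50,9,60]],"zh":{"k":{"e":12,"gc":98,"w":74},"rto":{"wr":93,"yu":53,"zjj":27},"vh":45}}
After op 9 (add /uj/3 35): {"cb":{"qm":{"w":93,"zl":55},"va":[79,20,72,48,81]},"op":{"d":{"d":70,"h":79,"zfz":11},"p":[68,69,83,18,94],"tp":[30,73,74,14,63]},"uj":[[33,26,51],45,[50,9,60],35],"zh":{"k":{"e":12,"gc":98,"w":74},"rto":{"wr":93,"yu":53,"zjj":27},"vh":45}}
After op 10 (replace /op/tp/2 66): {"cb":{"qm":{"w":93,"zl":55},"va":[79,20,72,48,81]},"op":{"d":{"d":70,"h":79,"zfz":11},"p":[68,69,83,18,94],"tp":[30,73,66,14,63]},"uj":[[33,26,51],45,[50,9,60],35],"zh":{"k":{"e":12,"gc":98,"w":74},"rto":{"wr":93,"yu":53,"zjj":27},"vh":45}}
After op 11 (replace /op/d/h 0): {"cb":{"qm":{"w":93,"zl":55},"va":[79,20,72,48,81]},"op":{"d":{"d":70,"h":0,"zfz":11},"p":[68,69,83,18,94],"tp":[30,73,66,14,63]},"uj":[[33,26,51],45,[50,9,60],35],"zh":{"k":{"e":12,"gc":98,"w":74},"rto":{"wr":93,"yu":53,"zjj":27},"vh":45}}
After op 12 (replace /cb/va 46): {"cb":{"qm":{"w":93,"zl":55},"va":46},"op":{"d":{"d":70,"h":0,"zfz":11},"p":[68,69,83,18,94],"tp":[30,73,66,14,63]},"uj":[[33,26,51],45,[50,9,60],35],"zh":{"k":{"e":12,"gc":98,"w":74},"rto":{"wr":93,"yu":53,"zjj":27},"vh":45}}
After op 13 (remove /op/p/2): {"cb":{"qm":{"w":93,"zl":55},"va":46},"op":{"d":{"d":70,"h":0,"zfz":11},"p":[68,69,18,94],"tp":[30,73,66,14,63]},"uj":[[33,26,51],45,[50,9,60],35],"zh":{"k":{"e":12,"gc":98,"w":74},"rto":{"wr":93,"yu":53,"zjj":27},"vh":45}}
After op 14 (add /zh/qqw 34): {"cb":{"qm":{"w":93,"zl":55},"va":46},"op":{"d":{"d":70,"h":0,"zfz":11},"p":[68,69,18,94],"tp":[30,73,66,14,63]},"uj":[[33,26,51],45,[50,9,60],35],"zh":{"k":{"e":12,"gc":98,"w":74},"qqw":34,"rto":{"wr":93,"yu":53,"zjj":27},"vh":45}}
After op 15 (remove /cb/va): {"cb":{"qm":{"w":93,"zl":55}},"op":{"d":{"d":70,"h":0,"zfz":11},"p":[68,69,18,94],"tp":[30,73,66,14,63]},"uj":[[33,26,51],45,[50,9,60],35],"zh":{"k":{"e":12,"gc":98,"w":74},"qqw":34,"rto":{"wr":93,"yu":53,"zjj":27},"vh":45}}
After op 16 (replace /uj/2 56): {"cb":{"qm":{"w":93,"zl":55}},"op":{"d":{"d":70,"h":0,"zfz":11},"p":[68,69,18,94],"tp":[30,73,66,14,63]},"uj":[[33,26,51],45,56,35],"zh":{"k":{"e":12,"gc":98,"w":74},"qqw":34,"rto":{"wr":93,"yu":53,"zjj":27},"vh":45}}
After op 17 (add /zh/ikq 98): {"cb":{"qm":{"w":93,"zl":55}},"op":{"d":{"d":70,"h":0,"zfz":11},"p":[68,69,18,94],"tp":[30,73,66,14,63]},"uj":[[33,26,51],45,56,35],"zh":{"ikq":98,"k":{"e":12,"gc":98,"w":74},"qqw":34,"rto":{"wr":93,"yu":53,"zjj":27},"vh":45}}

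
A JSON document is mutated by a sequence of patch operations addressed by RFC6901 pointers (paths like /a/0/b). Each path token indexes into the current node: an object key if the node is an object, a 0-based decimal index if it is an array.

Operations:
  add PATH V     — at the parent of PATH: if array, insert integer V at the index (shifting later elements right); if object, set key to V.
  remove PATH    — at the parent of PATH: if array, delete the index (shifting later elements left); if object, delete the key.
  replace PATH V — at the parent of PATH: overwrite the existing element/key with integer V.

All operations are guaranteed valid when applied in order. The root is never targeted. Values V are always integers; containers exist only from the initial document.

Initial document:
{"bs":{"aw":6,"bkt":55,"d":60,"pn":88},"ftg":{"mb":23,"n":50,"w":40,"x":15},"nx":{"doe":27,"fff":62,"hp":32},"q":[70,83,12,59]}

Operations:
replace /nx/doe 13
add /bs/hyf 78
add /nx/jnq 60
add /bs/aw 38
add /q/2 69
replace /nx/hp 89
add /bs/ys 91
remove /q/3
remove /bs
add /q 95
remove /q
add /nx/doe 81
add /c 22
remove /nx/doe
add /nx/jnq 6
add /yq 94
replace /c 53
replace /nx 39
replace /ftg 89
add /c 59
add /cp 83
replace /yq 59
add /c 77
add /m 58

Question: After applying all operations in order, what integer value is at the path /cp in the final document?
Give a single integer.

Answer: 83

Derivation:
After op 1 (replace /nx/doe 13): {"bs":{"aw":6,"bkt":55,"d":60,"pn":88},"ftg":{"mb":23,"n":50,"w":40,"x":15},"nx":{"doe":13,"fff":62,"hp":32},"q":[70,83,12,59]}
After op 2 (add /bs/hyf 78): {"bs":{"aw":6,"bkt":55,"d":60,"hyf":78,"pn":88},"ftg":{"mb":23,"n":50,"w":40,"x":15},"nx":{"doe":13,"fff":62,"hp":32},"q":[70,83,12,59]}
After op 3 (add /nx/jnq 60): {"bs":{"aw":6,"bkt":55,"d":60,"hyf":78,"pn":88},"ftg":{"mb":23,"n":50,"w":40,"x":15},"nx":{"doe":13,"fff":62,"hp":32,"jnq":60},"q":[70,83,12,59]}
After op 4 (add /bs/aw 38): {"bs":{"aw":38,"bkt":55,"d":60,"hyf":78,"pn":88},"ftg":{"mb":23,"n":50,"w":40,"x":15},"nx":{"doe":13,"fff":62,"hp":32,"jnq":60},"q":[70,83,12,59]}
After op 5 (add /q/2 69): {"bs":{"aw":38,"bkt":55,"d":60,"hyf":78,"pn":88},"ftg":{"mb":23,"n":50,"w":40,"x":15},"nx":{"doe":13,"fff":62,"hp":32,"jnq":60},"q":[70,83,69,12,59]}
After op 6 (replace /nx/hp 89): {"bs":{"aw":38,"bkt":55,"d":60,"hyf":78,"pn":88},"ftg":{"mb":23,"n":50,"w":40,"x":15},"nx":{"doe":13,"fff":62,"hp":89,"jnq":60},"q":[70,83,69,12,59]}
After op 7 (add /bs/ys 91): {"bs":{"aw":38,"bkt":55,"d":60,"hyf":78,"pn":88,"ys":91},"ftg":{"mb":23,"n":50,"w":40,"x":15},"nx":{"doe":13,"fff":62,"hp":89,"jnq":60},"q":[70,83,69,12,59]}
After op 8 (remove /q/3): {"bs":{"aw":38,"bkt":55,"d":60,"hyf":78,"pn":88,"ys":91},"ftg":{"mb":23,"n":50,"w":40,"x":15},"nx":{"doe":13,"fff":62,"hp":89,"jnq":60},"q":[70,83,69,59]}
After op 9 (remove /bs): {"ftg":{"mb":23,"n":50,"w":40,"x":15},"nx":{"doe":13,"fff":62,"hp":89,"jnq":60},"q":[70,83,69,59]}
After op 10 (add /q 95): {"ftg":{"mb":23,"n":50,"w":40,"x":15},"nx":{"doe":13,"fff":62,"hp":89,"jnq":60},"q":95}
After op 11 (remove /q): {"ftg":{"mb":23,"n":50,"w":40,"x":15},"nx":{"doe":13,"fff":62,"hp":89,"jnq":60}}
After op 12 (add /nx/doe 81): {"ftg":{"mb":23,"n":50,"w":40,"x":15},"nx":{"doe":81,"fff":62,"hp":89,"jnq":60}}
After op 13 (add /c 22): {"c":22,"ftg":{"mb":23,"n":50,"w":40,"x":15},"nx":{"doe":81,"fff":62,"hp":89,"jnq":60}}
After op 14 (remove /nx/doe): {"c":22,"ftg":{"mb":23,"n":50,"w":40,"x":15},"nx":{"fff":62,"hp":89,"jnq":60}}
After op 15 (add /nx/jnq 6): {"c":22,"ftg":{"mb":23,"n":50,"w":40,"x":15},"nx":{"fff":62,"hp":89,"jnq":6}}
After op 16 (add /yq 94): {"c":22,"ftg":{"mb":23,"n":50,"w":40,"x":15},"nx":{"fff":62,"hp":89,"jnq":6},"yq":94}
After op 17 (replace /c 53): {"c":53,"ftg":{"mb":23,"n":50,"w":40,"x":15},"nx":{"fff":62,"hp":89,"jnq":6},"yq":94}
After op 18 (replace /nx 39): {"c":53,"ftg":{"mb":23,"n":50,"w":40,"x":15},"nx":39,"yq":94}
After op 19 (replace /ftg 89): {"c":53,"ftg":89,"nx":39,"yq":94}
After op 20 (add /c 59): {"c":59,"ftg":89,"nx":39,"yq":94}
After op 21 (add /cp 83): {"c":59,"cp":83,"ftg":89,"nx":39,"yq":94}
After op 22 (replace /yq 59): {"c":59,"cp":83,"ftg":89,"nx":39,"yq":59}
After op 23 (add /c 77): {"c":77,"cp":83,"ftg":89,"nx":39,"yq":59}
After op 24 (add /m 58): {"c":77,"cp":83,"ftg":89,"m":58,"nx":39,"yq":59}
Value at /cp: 83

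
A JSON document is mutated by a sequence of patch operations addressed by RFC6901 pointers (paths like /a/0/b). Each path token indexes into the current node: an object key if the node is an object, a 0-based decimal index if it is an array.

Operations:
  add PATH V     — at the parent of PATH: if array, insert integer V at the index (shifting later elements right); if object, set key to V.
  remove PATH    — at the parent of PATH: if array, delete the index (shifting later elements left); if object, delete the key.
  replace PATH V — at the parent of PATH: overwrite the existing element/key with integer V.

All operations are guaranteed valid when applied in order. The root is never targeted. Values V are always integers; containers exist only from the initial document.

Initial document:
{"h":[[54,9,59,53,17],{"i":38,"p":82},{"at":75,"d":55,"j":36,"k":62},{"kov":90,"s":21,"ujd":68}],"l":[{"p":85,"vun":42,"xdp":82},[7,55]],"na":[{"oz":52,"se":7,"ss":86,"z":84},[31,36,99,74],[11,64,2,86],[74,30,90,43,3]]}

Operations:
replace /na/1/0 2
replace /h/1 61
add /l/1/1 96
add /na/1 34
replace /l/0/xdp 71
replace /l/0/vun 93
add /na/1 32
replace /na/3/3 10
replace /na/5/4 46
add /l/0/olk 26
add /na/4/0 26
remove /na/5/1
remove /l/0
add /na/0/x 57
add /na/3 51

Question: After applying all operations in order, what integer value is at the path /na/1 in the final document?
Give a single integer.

After op 1 (replace /na/1/0 2): {"h":[[54,9,59,53,17],{"i":38,"p":82},{"at":75,"d":55,"j":36,"k":62},{"kov":90,"s":21,"ujd":68}],"l":[{"p":85,"vun":42,"xdp":82},[7,55]],"na":[{"oz":52,"se":7,"ss":86,"z":84},[2,36,99,74],[11,64,2,86],[74,30,90,43,3]]}
After op 2 (replace /h/1 61): {"h":[[54,9,59,53,17],61,{"at":75,"d":55,"j":36,"k":62},{"kov":90,"s":21,"ujd":68}],"l":[{"p":85,"vun":42,"xdp":82},[7,55]],"na":[{"oz":52,"se":7,"ss":86,"z":84},[2,36,99,74],[11,64,2,86],[74,30,90,43,3]]}
After op 3 (add /l/1/1 96): {"h":[[54,9,59,53,17],61,{"at":75,"d":55,"j":36,"k":62},{"kov":90,"s":21,"ujd":68}],"l":[{"p":85,"vun":42,"xdp":82},[7,96,55]],"na":[{"oz":52,"se":7,"ss":86,"z":84},[2,36,99,74],[11,64,2,86],[74,30,90,43,3]]}
After op 4 (add /na/1 34): {"h":[[54,9,59,53,17],61,{"at":75,"d":55,"j":36,"k":62},{"kov":90,"s":21,"ujd":68}],"l":[{"p":85,"vun":42,"xdp":82},[7,96,55]],"na":[{"oz":52,"se":7,"ss":86,"z":84},34,[2,36,99,74],[11,64,2,86],[74,30,90,43,3]]}
After op 5 (replace /l/0/xdp 71): {"h":[[54,9,59,53,17],61,{"at":75,"d":55,"j":36,"k":62},{"kov":90,"s":21,"ujd":68}],"l":[{"p":85,"vun":42,"xdp":71},[7,96,55]],"na":[{"oz":52,"se":7,"ss":86,"z":84},34,[2,36,99,74],[11,64,2,86],[74,30,90,43,3]]}
After op 6 (replace /l/0/vun 93): {"h":[[54,9,59,53,17],61,{"at":75,"d":55,"j":36,"k":62},{"kov":90,"s":21,"ujd":68}],"l":[{"p":85,"vun":93,"xdp":71},[7,96,55]],"na":[{"oz":52,"se":7,"ss":86,"z":84},34,[2,36,99,74],[11,64,2,86],[74,30,90,43,3]]}
After op 7 (add /na/1 32): {"h":[[54,9,59,53,17],61,{"at":75,"d":55,"j":36,"k":62},{"kov":90,"s":21,"ujd":68}],"l":[{"p":85,"vun":93,"xdp":71},[7,96,55]],"na":[{"oz":52,"se":7,"ss":86,"z":84},32,34,[2,36,99,74],[11,64,2,86],[74,30,90,43,3]]}
After op 8 (replace /na/3/3 10): {"h":[[54,9,59,53,17],61,{"at":75,"d":55,"j":36,"k":62},{"kov":90,"s":21,"ujd":68}],"l":[{"p":85,"vun":93,"xdp":71},[7,96,55]],"na":[{"oz":52,"se":7,"ss":86,"z":84},32,34,[2,36,99,10],[11,64,2,86],[74,30,90,43,3]]}
After op 9 (replace /na/5/4 46): {"h":[[54,9,59,53,17],61,{"at":75,"d":55,"j":36,"k":62},{"kov":90,"s":21,"ujd":68}],"l":[{"p":85,"vun":93,"xdp":71},[7,96,55]],"na":[{"oz":52,"se":7,"ss":86,"z":84},32,34,[2,36,99,10],[11,64,2,86],[74,30,90,43,46]]}
After op 10 (add /l/0/olk 26): {"h":[[54,9,59,53,17],61,{"at":75,"d":55,"j":36,"k":62},{"kov":90,"s":21,"ujd":68}],"l":[{"olk":26,"p":85,"vun":93,"xdp":71},[7,96,55]],"na":[{"oz":52,"se":7,"ss":86,"z":84},32,34,[2,36,99,10],[11,64,2,86],[74,30,90,43,46]]}
After op 11 (add /na/4/0 26): {"h":[[54,9,59,53,17],61,{"at":75,"d":55,"j":36,"k":62},{"kov":90,"s":21,"ujd":68}],"l":[{"olk":26,"p":85,"vun":93,"xdp":71},[7,96,55]],"na":[{"oz":52,"se":7,"ss":86,"z":84},32,34,[2,36,99,10],[26,11,64,2,86],[74,30,90,43,46]]}
After op 12 (remove /na/5/1): {"h":[[54,9,59,53,17],61,{"at":75,"d":55,"j":36,"k":62},{"kov":90,"s":21,"ujd":68}],"l":[{"olk":26,"p":85,"vun":93,"xdp":71},[7,96,55]],"na":[{"oz":52,"se":7,"ss":86,"z":84},32,34,[2,36,99,10],[26,11,64,2,86],[74,90,43,46]]}
After op 13 (remove /l/0): {"h":[[54,9,59,53,17],61,{"at":75,"d":55,"j":36,"k":62},{"kov":90,"s":21,"ujd":68}],"l":[[7,96,55]],"na":[{"oz":52,"se":7,"ss":86,"z":84},32,34,[2,36,99,10],[26,11,64,2,86],[74,90,43,46]]}
After op 14 (add /na/0/x 57): {"h":[[54,9,59,53,17],61,{"at":75,"d":55,"j":36,"k":62},{"kov":90,"s":21,"ujd":68}],"l":[[7,96,55]],"na":[{"oz":52,"se":7,"ss":86,"x":57,"z":84},32,34,[2,36,99,10],[26,11,64,2,86],[74,90,43,46]]}
After op 15 (add /na/3 51): {"h":[[54,9,59,53,17],61,{"at":75,"d":55,"j":36,"k":62},{"kov":90,"s":21,"ujd":68}],"l":[[7,96,55]],"na":[{"oz":52,"se":7,"ss":86,"x":57,"z":84},32,34,51,[2,36,99,10],[26,11,64,2,86],[74,90,43,46]]}
Value at /na/1: 32

Answer: 32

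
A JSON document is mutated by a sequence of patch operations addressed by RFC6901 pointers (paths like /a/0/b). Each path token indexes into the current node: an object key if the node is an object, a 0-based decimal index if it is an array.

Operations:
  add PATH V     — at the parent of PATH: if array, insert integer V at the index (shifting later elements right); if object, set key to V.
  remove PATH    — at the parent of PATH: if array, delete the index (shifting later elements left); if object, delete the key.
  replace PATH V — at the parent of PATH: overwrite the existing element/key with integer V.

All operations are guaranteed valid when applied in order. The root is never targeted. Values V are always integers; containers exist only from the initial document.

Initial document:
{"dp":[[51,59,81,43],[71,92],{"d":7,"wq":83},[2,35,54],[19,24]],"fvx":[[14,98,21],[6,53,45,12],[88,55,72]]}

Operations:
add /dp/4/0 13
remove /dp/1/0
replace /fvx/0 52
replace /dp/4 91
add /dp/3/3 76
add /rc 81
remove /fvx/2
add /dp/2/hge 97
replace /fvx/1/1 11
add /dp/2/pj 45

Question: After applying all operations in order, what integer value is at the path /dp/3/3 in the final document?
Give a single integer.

Answer: 76

Derivation:
After op 1 (add /dp/4/0 13): {"dp":[[51,59,81,43],[71,92],{"d":7,"wq":83},[2,35,54],[13,19,24]],"fvx":[[14,98,21],[6,53,45,12],[88,55,72]]}
After op 2 (remove /dp/1/0): {"dp":[[51,59,81,43],[92],{"d":7,"wq":83},[2,35,54],[13,19,24]],"fvx":[[14,98,21],[6,53,45,12],[88,55,72]]}
After op 3 (replace /fvx/0 52): {"dp":[[51,59,81,43],[92],{"d":7,"wq":83},[2,35,54],[13,19,24]],"fvx":[52,[6,53,45,12],[88,55,72]]}
After op 4 (replace /dp/4 91): {"dp":[[51,59,81,43],[92],{"d":7,"wq":83},[2,35,54],91],"fvx":[52,[6,53,45,12],[88,55,72]]}
After op 5 (add /dp/3/3 76): {"dp":[[51,59,81,43],[92],{"d":7,"wq":83},[2,35,54,76],91],"fvx":[52,[6,53,45,12],[88,55,72]]}
After op 6 (add /rc 81): {"dp":[[51,59,81,43],[92],{"d":7,"wq":83},[2,35,54,76],91],"fvx":[52,[6,53,45,12],[88,55,72]],"rc":81}
After op 7 (remove /fvx/2): {"dp":[[51,59,81,43],[92],{"d":7,"wq":83},[2,35,54,76],91],"fvx":[52,[6,53,45,12]],"rc":81}
After op 8 (add /dp/2/hge 97): {"dp":[[51,59,81,43],[92],{"d":7,"hge":97,"wq":83},[2,35,54,76],91],"fvx":[52,[6,53,45,12]],"rc":81}
After op 9 (replace /fvx/1/1 11): {"dp":[[51,59,81,43],[92],{"d":7,"hge":97,"wq":83},[2,35,54,76],91],"fvx":[52,[6,11,45,12]],"rc":81}
After op 10 (add /dp/2/pj 45): {"dp":[[51,59,81,43],[92],{"d":7,"hge":97,"pj":45,"wq":83},[2,35,54,76],91],"fvx":[52,[6,11,45,12]],"rc":81}
Value at /dp/3/3: 76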